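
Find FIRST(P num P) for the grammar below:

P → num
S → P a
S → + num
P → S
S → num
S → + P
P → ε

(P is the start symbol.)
{ '+', 'a', 'num' }

FIRST sets of the non-terminals involved (from the grammar, by fixed-point iteration):
  FIRST(P) = { '+', 'a', 'num', ε }

To compute FIRST(P num P), process the symbols left to right:
Symbol P is a non-terminal. Add FIRST(P) \ {ε} = { '+', 'a', 'num' }
P is nullable (ε ∈ FIRST(P)), continue to the next symbol.
Symbol num is a terminal. Add 'num' and stop.
FIRST(P num P) = { '+', 'a', 'num' }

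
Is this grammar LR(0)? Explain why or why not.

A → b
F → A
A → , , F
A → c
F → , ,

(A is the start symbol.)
A grammar is LR(0) if no state in the canonical LR(0) collection has:
  - both a shift item (dot before a terminal) and a complete item (shift-reduce conflict), or
  - two or more complete items (reduce-reduce conflict; the accept item [A' → A .] counts as a complete item here).

Augment with A' → A and build the canonical LR(0) collection (I0 = CLOSURE({[A' → . A]}), then GOTO on every symbol after a dot until no new states appear). It has 10 states:
  I0: { [A → . , , F], [A → . b], [A → . c], [A' → . A] }  — shift
  I1: { [A → , . , F] }  — shift
  I2: { [A' → A .] }  — accept
  I3: { [A → b .] }  — reduce
  I4: { [A → c .] }  — reduce
  I5: { [A → , , . F], [A → . , , F], [A → . b], [A → . c], [F → . , ,], [F → . A] }  — shift
  I6: { [A → , . , F], [F → , . ,] }  — shift
  I7: { [F → A .] }  — reduce
  I8: { [A → , , F .] }  — reduce
  I9: { [A → , , . F], [A → . , , F], [A → . b], [A → . c], [F → , , .], [F → . , ,], [F → . A] }  — shift, reduce

Conflict in state I9:
  Shift-reduce conflict between [F → , , .] and [A → . , , F]
So the grammar is NOT LR(0).

Answer: No. Shift-reduce conflict between [F → , , .] and [A → . , , F]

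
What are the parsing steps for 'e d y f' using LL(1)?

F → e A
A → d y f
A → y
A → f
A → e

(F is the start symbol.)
LL(1) parsing maintains a stack (initially the start symbol over $) and the input. At each step: if the stack top is a terminal, match it against the current input token; if it is a non-terminal N, replace it with the RHS of M[N, lookahead] (the unique production whose predict set contains the lookahead).

Stack is shown with the top on the left.

Stack    Input      Action
--------------------------
F $      e d y f $  output F → e A
e A $    e d y f $  match 'e'
A $      d y f $    output A → d y f
d y f $  d y f $    match 'd'
y f $    y f $      match 'y'
f $      f $        match 'f'
$        $          accept

The string is accepted.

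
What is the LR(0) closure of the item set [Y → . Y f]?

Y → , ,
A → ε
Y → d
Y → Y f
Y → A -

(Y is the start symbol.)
To compute CLOSURE, for each item [A → α.Bβ] where B is a non-terminal, add [B → .γ] for all productions B → γ; repeat for the newly added items until nothing changes.

Start with: [Y → . Y f]
  [Y → . Y f] has the dot before Y: add [Y → . , ,], [Y → . d], [Y → . A -]
  [Y → . A -] has the dot before A: add [A → .]
No further items can be added.

CLOSURE = { [A → .], [Y → . , ,], [Y → . A -], [Y → . Y f], [Y → . d] }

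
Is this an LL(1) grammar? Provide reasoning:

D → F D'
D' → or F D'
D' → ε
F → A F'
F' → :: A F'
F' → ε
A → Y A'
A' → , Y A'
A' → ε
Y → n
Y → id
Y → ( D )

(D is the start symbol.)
A grammar is LL(1) if for each non-terminal N with multiple productions, the predict sets of those productions are pairwise disjoint, where PREDICT(N → α) = (FIRST(α) \ {ε}) ∪ (FOLLOW(N) if α ⇒* ε).

Relevant sets:
  FOLLOW(D') = { $, ')' }
  FOLLOW(F') = { $, ')', 'or' }
  FOLLOW(A') = { $, ')', '::', 'or' }

For D':
  PREDICT(D' → or F D') = { 'or' }
  PREDICT(D' → ε) = { $, ')' }
For F':
  PREDICT(F' → :: A F') = { '::' }
  PREDICT(F' → ε) = { $, ')', 'or' }
For A':
  PREDICT(A' → ',' Y A') = { ',' }
  PREDICT(A' → ε) = { $, ')', '::', 'or' }
For Y:
  PREDICT(Y → n) = { 'n' }
  PREDICT(Y → id) = { 'id' }
  PREDICT(Y → '(' D ')') = { '(' }
D, F, A have a single production, so nothing to check there.

All predict sets are disjoint. The grammar IS LL(1).

Answer: Yes, the grammar is LL(1).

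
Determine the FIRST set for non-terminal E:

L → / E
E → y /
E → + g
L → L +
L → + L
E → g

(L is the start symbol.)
To compute FIRST(E), examine every production with E on the left-hand side, reading each right-hand side left to right until a non-nullable symbol is reached.

From E → y /:
  - y is a terminal: add 'y' and stop
From E → + g:
  - '+' is a terminal: add '+' and stop
From E → g:
  - g is a terminal: add 'g' and stop

Collecting: FIRST(E) = { '+', 'g', 'y' }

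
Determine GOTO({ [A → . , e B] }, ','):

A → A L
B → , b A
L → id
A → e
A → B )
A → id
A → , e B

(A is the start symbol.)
{ [A → , . e B] }

GOTO(I, ',') = CLOSURE({ [A → αX.β] : [A → α.Xβ] ∈ I, X = ',' })

Items with dot before ',', with the dot advanced:
  [A → . , e B] → [A → , . e B]
Closure adds nothing (no advanced item has the dot before a non-terminal).

GOTO = { [A → , . e B] }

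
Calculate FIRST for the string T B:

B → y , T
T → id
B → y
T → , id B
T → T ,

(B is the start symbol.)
FIRST sets of the non-terminals involved (from the grammar, by fixed-point iteration):
  FIRST(T) = { ',', 'id' }

To compute FIRST(T B), process the symbols left to right:
Symbol T is a non-terminal. Add FIRST(T) \ {ε} = { ',', 'id' }
T is not nullable (ε ∉ FIRST(T)), so stop here.
FIRST(T B) = { ',', 'id' }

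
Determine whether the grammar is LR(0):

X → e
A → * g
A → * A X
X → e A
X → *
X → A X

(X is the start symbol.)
Augment with X' → X and build the canonical LR(0) collection (I0 = CLOSURE({[X' → . X]}), then GOTO on every symbol after a dot until no new states appear). It has 11 states:
  I0: { [A → . * A X], [A → . * g], [X → . *], [X → . A X], [X → . e A], [X → . e], [X' → . X] }  — shift
  I1: { [A → * . A X], [A → * . g], [A → . * A X], [A → . * g], [X → * .] }  — shift, reduce
  I2: { [A → . * A X], [A → . * g], [X → . *], [X → . A X], [X → . e A], [X → . e], [X → A . X] }  — shift
  I3: { [X' → X .] }  — accept
  I4: { [A → . * A X], [A → . * g], [X → e . A], [X → e .] }  — shift, reduce
  I5: { [A → * . A X], [A → * . g], [A → . * A X], [A → . * g] }  — shift
  I6: { [X → e A .] }  — reduce
  I7: { [A → * A . X], [A → . * A X], [A → . * g], [X → . *], [X → . A X], [X → . e A], [X → . e] }  — shift
  I8: { [A → * g .] }  — reduce
  I9: { [A → * A X .] }  — reduce
  I10: { [X → A X .] }  — reduce

Conflict in state I1:
  Shift-reduce conflict between [X → * .] and [A → . * A X]
So the grammar is NOT LR(0).

Answer: No. Shift-reduce conflict between [X → * .] and [A → . * A X]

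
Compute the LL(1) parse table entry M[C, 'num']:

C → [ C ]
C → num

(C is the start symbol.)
To find M[C, 'num'], we find productions for C where 'num' is in the predict set (PREDICT(N → α) = (FIRST(α) \ {ε}) ∪ (FOLLOW(N) if α ⇒* ε)).

C → [ C ]: PREDICT = { '[' }
C → num: PREDICT = { 'num' }
  'num' is in predict set, so this production goes in M[C, 'num']

M[C, 'num'] = C → num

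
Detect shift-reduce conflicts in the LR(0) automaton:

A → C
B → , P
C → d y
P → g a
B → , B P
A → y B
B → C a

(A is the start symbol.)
A shift-reduce conflict occurs when an LR(0) state has both:
  - a complete (reduce) item [A → α .] (dot at the end), and
  - a shift item [B → β . c γ] (dot before a terminal).

Augment with A' → A and build the canonical LR(0) collection (I0 = CLOSURE({[A' → . A]}), then GOTO on every symbol after a dot until no new states appear). It has 15 states:
  I0: { [A → . C], [A → . y B], [A' → . A], [C → . d y] }  — shift
  I1: { [A' → A .] }  — accept
  I2: { [A → C .] }  — reduce
  I3: { [C → d . y] }  — shift
  I4: { [A → y . B], [B → . , B P], [B → . , P], [B → . C a], [C → . d y] }  — shift
  I5: { [B → , . B P], [B → , . P], [B → . , B P], [B → . , P], [B → . C a], [C → . d y], [P → . g a] }  — shift
  I6: { [A → y B .] }  — reduce
  I7: { [B → C . a] }  — shift
  I8: { [B → C a .] }  — reduce
  I9: { [B → , B . P], [P → . g a] }  — shift
  I10: { [B → , P .] }  — reduce
  I11: { [P → g . a] }  — shift
  I12: { [P → g a .] }  — reduce
  I13: { [B → , B P .] }  — reduce
  I14: { [C → d y .] }  — reduce

No state contains both a complete item and a shift item.

Answer: No shift-reduce conflicts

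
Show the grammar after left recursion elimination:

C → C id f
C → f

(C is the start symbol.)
C is directly left-recursive. The standard transformation for
  A → A α₁ | ... | A α_m | β₁ | ... | β_n
is
  A  → β₁ A' | ... | β_n A'
  A' → α₁ A' | ... | α_m A' | ε

C → f becomes C → f C'
C → C id f becomes C' → id f C'
Add C' → ε

Resulting grammar:
C → f C'
C' → id f C'
C' → ε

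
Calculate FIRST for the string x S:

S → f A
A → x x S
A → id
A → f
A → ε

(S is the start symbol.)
To compute FIRST(x S), process the symbols left to right:
Symbol x is a terminal. Add 'x' and stop.
FIRST(x S) = { 'x' }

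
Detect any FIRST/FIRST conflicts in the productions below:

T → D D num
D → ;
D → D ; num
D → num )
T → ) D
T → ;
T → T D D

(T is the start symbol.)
Yes. T → D D num / T → ';' on { ';' }; T → D D num / T → T D D on { ';', 'num' }; T → ')' D / T → T D D on { ')' }; T → ';' / T → T D D on { ';' }; D → ';' / D → D ';' num on { ';' }; D → D ';' num / D → num ')' on { 'num' }

FIRST sets of the non-terminals at (or reachable through a nullable prefix from) the front of some alternative:
  FIRST(D) = { ';', 'num' }
  FIRST(T) = { ')', ';', 'num' }

Productions for T:
  T → D D num: FIRST = { ';', 'num' }
  T → ) D: FIRST = { ')' }
  T → ;: FIRST = { ';' }
  T → T D D: FIRST = { ')', ';', 'num' }
Productions for D:
  D → ;: FIRST = { ';' }
  D → D ; num: FIRST = { ';', 'num' }
  D → num ): FIRST = { 'num' }

Conflict for T: T → D D num and T → ;
  Overlap: { ';' }
Conflict for T: T → D D num and T → T D D
  Overlap: { ';', 'num' }
Conflict for T: T → ) D and T → T D D
  Overlap: { ')' }
Conflict for T: T → ; and T → T D D
  Overlap: { ';' }
Conflict for D: D → ; and D → D ; num
  Overlap: { ';' }
Conflict for D: D → D ; num and D → num )
  Overlap: { 'num' }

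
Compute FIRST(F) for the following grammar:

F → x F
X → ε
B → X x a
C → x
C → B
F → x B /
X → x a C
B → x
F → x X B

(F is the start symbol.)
{ 'x' }

To compute FIRST(F), examine every production with F on the left-hand side, reading each right-hand side left to right until a non-nullable symbol is reached.

From F → x F:
  - x is a terminal: add 'x' and stop
From F → x B /:
  - x is a terminal: add 'x' and stop
From F → x X B:
  - x is a terminal: add 'x' and stop

Collecting: FIRST(F) = { 'x' }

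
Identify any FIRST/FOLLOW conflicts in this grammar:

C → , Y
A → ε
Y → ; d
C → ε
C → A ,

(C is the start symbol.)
No FIRST/FOLLOW conflicts.

Nullable non-terminals: A, C.
FIRST sets used below: FIRST(A) = { ε }
A has a nullable alternative but only one production, so nothing to check.

C: nullable alternative(s) C → ε; FOLLOW(C) = { $ }
  C → , Y: FIRST \ {ε} = { ',' } — disjoint from FOLLOW(C)
  C → ε: FIRST \ {ε} = { } — this is the only nullable alternative, skip
  C → A ,: FIRST \ {ε} = { ',' } — disjoint from FOLLOW(C)

Y has no nullable alternative, so no FIRST/FOLLOW check is needed there.

No FIRST/FOLLOW conflicts found.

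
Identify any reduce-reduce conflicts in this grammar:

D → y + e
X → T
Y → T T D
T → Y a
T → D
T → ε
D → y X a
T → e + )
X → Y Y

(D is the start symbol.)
Yes — I5: [T → .] vs [X → T .]; I16: [T → D .] vs [Y → T T D .]

Augment with D' → D and build the canonical LR(0) collection (I0 = CLOSURE({[D' → . D]}), then GOTO on every symbol after a dot until no new states appear). It has 19 states:
  I0: { [D → . y + e], [D → . y X a], [D' → . D] }  — shift
  I1: { [D' → D .] }  — accept
  I2: { [D → . y + e], [D → . y X a], [D → y . + e], [D → y . X a], [T → . D], [T → . Y a], [T → . e + )], [T → .], [X → . T], [X → . Y Y], [Y → . T T D] }  — shift, reduce
  I3: { [D → y + . e] }  — shift
  I4: { [T → D .] }  — reduce
  I5: { [D → . y + e], [D → . y X a], [T → . D], [T → . Y a], [T → . e + )], [T → .], [X → T .], [Y → . T T D], [Y → T . T D] }  — shift, 2 reduces
  I6: { [D → y X . a] }  — shift
  I7: { [D → . y + e], [D → . y X a], [T → . D], [T → . Y a], [T → . e + )], [T → .], [T → Y . a], [X → Y . Y], [Y → . T T D] }  — shift, reduce
  I8: { [T → e . + )] }  — shift
  I9: { [T → e + . )] }  — shift
  I10: { [T → e + ) .] }  — reduce
  I11: { [D → . y + e], [D → . y X a], [T → . D], [T → . Y a], [T → . e + )], [T → .], [Y → . T T D], [Y → T . T D] }  — shift, reduce
  I12: { [T → Y . a], [X → Y Y .] }  — shift, reduce
  I13: { [T → Y a .] }  — reduce
  I14: { [D → . y + e], [D → . y X a], [T → . D], [T → . Y a], [T → . e + )], [T → .], [Y → . T T D], [Y → T . T D], [Y → T T . D] }  — shift, reduce
  I15: { [T → Y . a] }  — shift
  I16: { [T → D .], [Y → T T D .] }  — 2 reduces
  I17: { [D → y X a .] }  — reduce
  I18: { [D → y + e .] }  — reduce

I5 contains complete items [T → .], [X → T .] — reduce-reduce conflict.
I16 contains complete items [T → D .], [Y → T T D .] — reduce-reduce conflict.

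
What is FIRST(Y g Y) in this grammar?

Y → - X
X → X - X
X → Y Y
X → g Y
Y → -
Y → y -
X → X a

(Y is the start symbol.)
{ '-', 'y' }

FIRST sets of the non-terminals involved (from the grammar, by fixed-point iteration):
  FIRST(Y) = { '-', 'y' }

To compute FIRST(Y g Y), process the symbols left to right:
Symbol Y is a non-terminal. Add FIRST(Y) \ {ε} = { '-', 'y' }
Y is not nullable (ε ∉ FIRST(Y)), so stop here.
FIRST(Y g Y) = { '-', 'y' }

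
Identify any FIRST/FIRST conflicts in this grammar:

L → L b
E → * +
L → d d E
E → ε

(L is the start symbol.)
FIRST sets of the non-terminals at (or reachable through a nullable prefix from) the front of some alternative:
  FIRST(L) = { 'd' }

Productions for L:
  L → L b: FIRST = { 'd' }
  L → d d E: FIRST = { 'd' }
Productions for E:
  E → * +: FIRST = { '*' }
  E → ε: FIRST = { ε }

Conflict for L: L → L b and L → d d E
  Overlap: { 'd' }

Answer: Yes. L → L b / L → d d E on { 'd' }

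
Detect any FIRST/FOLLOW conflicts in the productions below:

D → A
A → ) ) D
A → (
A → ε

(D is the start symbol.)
No FIRST/FOLLOW conflicts.

A FIRST/FOLLOW conflict occurs when a non-terminal N has a nullable alternative N → β (β ⇒* ε) and another alternative N → α with FIRST(α) ∩ FOLLOW(N) ≠ ∅: on such a lookahead the parser cannot decide between expanding α and letting N vanish via β.

Nullable non-terminals: A, D.

A: nullable alternative(s) A → ε; FOLLOW(A) = { $ }
  A → ) ) D: FIRST \ {ε} = { ')' } — disjoint from FOLLOW(A)
  A → (: FIRST \ {ε} = { '(' } — disjoint from FOLLOW(A)
  A → ε: FIRST \ {ε} = { } — this is the only nullable alternative, skip
D has a nullable alternative but only one production, so nothing to check.

No FIRST/FOLLOW conflicts found.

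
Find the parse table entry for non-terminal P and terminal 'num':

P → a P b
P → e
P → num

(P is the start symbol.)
P → num

To find M[P, 'num'], we find productions for P where 'num' is in the predict set (PREDICT(N → α) = (FIRST(α) \ {ε}) ∪ (FOLLOW(N) if α ⇒* ε)).

P → a P b: PREDICT = { 'a' }
P → e: PREDICT = { 'e' }
P → num: PREDICT = { 'num' }
  'num' is in predict set, so this production goes in M[P, 'num']

M[P, 'num'] = P → num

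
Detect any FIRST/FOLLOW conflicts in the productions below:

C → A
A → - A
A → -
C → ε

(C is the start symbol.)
No FIRST/FOLLOW conflicts.

A FIRST/FOLLOW conflict occurs when a non-terminal N has a nullable alternative N → β (β ⇒* ε) and another alternative N → α with FIRST(α) ∩ FOLLOW(N) ≠ ∅: on such a lookahead the parser cannot decide between expanding α and letting N vanish via β.

Nullable non-terminals: C.
FIRST sets used below: FIRST(A) = { '-' }

C: nullable alternative(s) C → ε; FOLLOW(C) = { $ }
  C → A: FIRST \ {ε} = { '-' } — disjoint from FOLLOW(C)
  C → ε: FIRST \ {ε} = { } — this is the only nullable alternative, skip

A has no nullable alternative, so no FIRST/FOLLOW check is needed there.

No FIRST/FOLLOW conflicts found.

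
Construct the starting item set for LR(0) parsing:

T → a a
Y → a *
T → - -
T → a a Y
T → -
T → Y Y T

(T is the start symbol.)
First, augment the grammar with T' → T
I₀ = CLOSURE({ [T' → . T] }):
  [T' → . T] has the dot before T: add [T → . a a], [T → . - -], [T → . a a Y], [T → . -], [T → . Y Y T]
  [T → . Y Y T] has the dot before Y: add [Y → . a *]
No further items can be added.

I₀ = { [T → . - -], [T → . -], [T → . Y Y T], [T → . a a Y], [T → . a a], [T' → . T], [Y → . a *] }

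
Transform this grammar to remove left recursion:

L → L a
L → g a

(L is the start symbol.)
L is directly left-recursive. The standard transformation for
  A → A α₁ | ... | A α_m | β₁ | ... | β_n
is
  A  → β₁ A' | ... | β_n A'
  A' → α₁ A' | ... | α_m A' | ε

L → g a becomes L → g a L'
L → L a becomes L' → a L'
Add L' → ε

Resulting grammar:
L → g a L'
L' → a L'
L' → ε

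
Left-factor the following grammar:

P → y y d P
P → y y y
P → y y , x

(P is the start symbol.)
Left-factoring transforms A → αβ₁ | αβ₂ into A → αA' and A' → β₁ | β₂
(α is the longest common prefix among the alternatives). Repeat until
no nonterminal has two alternatives with a common prefix.

Round 1: P has alternatives sharing prefix 'y y'. Introduce P': P → y y P'
  Add: P' → d P
  Add: P' → y
  Add: P' → , x

No remaining common prefixes — done.

Resulting grammar:
P → y y P'
P' → d P
P' → y
P' → , x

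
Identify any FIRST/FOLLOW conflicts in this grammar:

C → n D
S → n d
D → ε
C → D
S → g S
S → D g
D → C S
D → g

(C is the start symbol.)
Yes. C → n D with FOLLOW(C) on { 'n' }; D → C S with FOLLOW(D) on { 'g', 'n' }; D → g with FOLLOW(D) on { 'g' }

A FIRST/FOLLOW conflict occurs when a non-terminal N has a nullable alternative N → β (β ⇒* ε) and another alternative N → α with FIRST(α) ∩ FOLLOW(N) ≠ ∅: on such a lookahead the parser cannot decide between expanding α and letting N vanish via β.

Nullable non-terminals: C, D.
FIRST sets used below: FIRST(D) = { 'g', 'n', ε }, FIRST(C) = { 'g', 'n', ε }, FIRST(S) = { 'g', 'n' }

C: nullable alternative(s) C → D; FOLLOW(C) = { $, 'g', 'n' }
  C → n D: FIRST \ {ε} = { 'n' } — overlaps FOLLOW(C) on { 'n' }: CONFLICT
  C → D: FIRST \ {ε} = { 'g', 'n' } — this is the only nullable alternative, skip

D: nullable alternative(s) D → ε; FOLLOW(D) = { $, 'g', 'n' }
  D → ε: FIRST \ {ε} = { } — this is the only nullable alternative, skip
  D → C S: FIRST \ {ε} = { 'g', 'n' } — overlaps FOLLOW(D) on { 'g', 'n' }: CONFLICT
  D → g: FIRST \ {ε} = { 'g' } — overlaps FOLLOW(D) on { 'g' }: CONFLICT

S has no nullable alternative, so no FIRST/FOLLOW check is needed there.

So the grammar has 3 FIRST/FOLLOW conflicts (marked CONFLICT above).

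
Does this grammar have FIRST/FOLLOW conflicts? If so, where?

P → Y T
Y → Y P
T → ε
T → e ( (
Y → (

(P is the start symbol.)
Yes. T → e '(' '(' with FOLLOW(T) on { 'e' }

Nullable non-terminals: T.

T: nullable alternative(s) T → ε; FOLLOW(T) = { $, '(', 'e' }
  T → ε: FIRST \ {ε} = { } — this is the only nullable alternative, skip
  T → e ( (: FIRST \ {ε} = { 'e' } — overlaps FOLLOW(T) on { 'e' }: CONFLICT

P, Y have no nullable alternative, so no FIRST/FOLLOW check is needed there.

So the grammar has 1 FIRST/FOLLOW conflict (marked CONFLICT above).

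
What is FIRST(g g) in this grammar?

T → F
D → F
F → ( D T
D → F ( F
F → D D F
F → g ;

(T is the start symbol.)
To compute FIRST(g g), process the symbols left to right:
Symbol g is a terminal. Add 'g' and stop.
FIRST(g g) = { 'g' }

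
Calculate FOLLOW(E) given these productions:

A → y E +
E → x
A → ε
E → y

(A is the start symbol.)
To compute FOLLOW(E), find every occurrence of E on a right-hand side N → α E β: add FIRST(β) \ {ε}, and if β is empty or nullable also add FOLLOW(N). Iterate to a fixed point.

In A → y E +: E is followed by '+', add FIRST('+') \ {ε} = { '+' }

Taking the union: FOLLOW(E) = { '+' }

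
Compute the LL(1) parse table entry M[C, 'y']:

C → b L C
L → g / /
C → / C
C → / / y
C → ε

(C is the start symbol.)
To find M[C, 'y'], we find productions for C where 'y' is in the predict set (PREDICT(N → α) = (FIRST(α) \ {ε}) ∪ (FOLLOW(N) if α ⇒* ε)).

Relevant sets:
  FOLLOW(C) = { $ }

C → b L C: PREDICT = { 'b' }
C → / C: PREDICT = { '/' }
C → / / y: PREDICT = { '/' }
C → ε: PREDICT = { $ }

M[C, 'y'] is empty (no production applies)

Answer: Empty (error entry)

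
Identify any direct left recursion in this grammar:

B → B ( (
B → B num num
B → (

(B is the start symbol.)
Yes, B is left-recursive

B → B ( (: LEFT RECURSIVE (starts with B)
B → B num num: LEFT RECURSIVE (starts with B)
B → (: starts with '('

The grammar has direct left recursion on: B.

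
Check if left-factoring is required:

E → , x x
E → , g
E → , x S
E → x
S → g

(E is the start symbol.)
Left-factoring is needed when two productions for the same non-terminal
share a common prefix on the right-hand side.

Productions for E:
  E → , x x
  E → , g
  E → , x S
  E → x

Found common prefix ',' in productions for E

Answer: Yes, E has productions with common prefix ','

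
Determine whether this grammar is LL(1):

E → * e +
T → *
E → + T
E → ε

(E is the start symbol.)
Yes, the grammar is LL(1).

Relevant sets:
  FOLLOW(E) = { $ }

For E:
  PREDICT(E → '*' e '+') = { '*' }
  PREDICT(E → '+' T) = { '+' }
  PREDICT(E → ε) = { $ }
T has a single production, so nothing to check there.

All predict sets are disjoint. The grammar IS LL(1).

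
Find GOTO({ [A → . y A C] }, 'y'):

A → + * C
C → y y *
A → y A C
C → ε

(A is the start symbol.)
GOTO(I, 'y') = CLOSURE({ [A → αX.β] : [A → α.Xβ] ∈ I, X = 'y' })

Items with dot before 'y', with the dot advanced:
  [A → . y A C] → [A → y . A C]
Closure of the advanced items:
  [A → y . A C] has the dot before A: add [A → . + * C], [A → . y A C]

GOTO = { [A → . + * C], [A → . y A C], [A → y . A C] }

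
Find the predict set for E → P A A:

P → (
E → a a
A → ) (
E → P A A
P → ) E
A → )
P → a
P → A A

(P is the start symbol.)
{ '(', ')', 'a' }

PREDICT(E → P A A) = (FIRST(RHS) \ {ε}) ∪ (FOLLOW(E) if ε ∈ FIRST(RHS), i.e. RHS ⇒* ε)
FIRST(P) = { '(', ')', 'a' }
FIRST(P A A) = { '(', ')', 'a' }
ε ∉ FIRST(P A A), so FOLLOW(E) is not added.
PREDICT(E → P A A) = { '(', ')', 'a' }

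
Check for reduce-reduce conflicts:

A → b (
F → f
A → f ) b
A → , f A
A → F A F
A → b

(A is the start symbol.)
A reduce-reduce conflict occurs when an LR(0) state has two complete items [A → α .] and [B → β .] — both call for a reduction, and with no lookahead the parser cannot choose between them.

Augment with A' → A and build the canonical LR(0) collection (I0 = CLOSURE({[A' → . A]}), then GOTO on every symbol after a dot until no new states appear). It has 14 states:
  I0: { [A → . , f A], [A → . F A F], [A → . b (], [A → . b], [A → . f ) b], [A' → . A], [F → . f] }  — shift
  I1: { [A → , . f A] }  — shift
  I2: { [A' → A .] }  — accept
  I3: { [A → . , f A], [A → . F A F], [A → . b (], [A → . b], [A → . f ) b], [A → F . A F], [F → . f] }  — shift
  I4: { [A → b . (], [A → b .] }  — shift, reduce
  I5: { [A → f . ) b], [F → f .] }  — shift, reduce
  I6: { [A → f ) . b] }  — shift
  I7: { [A → f ) b .] }  — reduce
  I8: { [A → b ( .] }  — reduce
  I9: { [A → F A . F], [F → . f] }  — shift
  I10: { [A → F A F .] }  — reduce
  I11: { [F → f .] }  — reduce
  I12: { [A → , f . A], [A → . , f A], [A → . F A F], [A → . b (], [A → . b], [A → . f ) b], [F → . f] }  — shift
  I13: { [A → , f A .] }  — reduce

No state contains more than one complete item.

Answer: No reduce-reduce conflicts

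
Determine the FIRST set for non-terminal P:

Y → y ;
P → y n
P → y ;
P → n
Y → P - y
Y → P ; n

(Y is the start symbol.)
To compute FIRST(P), examine every production with P on the left-hand side, reading each right-hand side left to right until a non-nullable symbol is reached.

From P → y n:
  - y is a terminal: add 'y' and stop
From P → y ;:
  - y is a terminal: add 'y' and stop
From P → n:
  - n is a terminal: add 'n' and stop

Collecting: FIRST(P) = { 'n', 'y' }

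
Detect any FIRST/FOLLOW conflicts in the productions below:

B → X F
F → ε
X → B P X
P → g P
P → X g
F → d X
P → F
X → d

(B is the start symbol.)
Nullable non-terminals: F, P.
FIRST sets used below: FIRST(X) = { 'd' }, FIRST(F) = { 'd', ε }

F: nullable alternative(s) F → ε; FOLLOW(F) = { $, 'd', 'g' }
  F → ε: FIRST \ {ε} = { } — this is the only nullable alternative, skip
  F → d X: FIRST \ {ε} = { 'd' } — overlaps FOLLOW(F) on { 'd' }: CONFLICT

P: nullable alternative(s) P → F; FOLLOW(P) = { 'd' }
  P → g P: FIRST \ {ε} = { 'g' } — disjoint from FOLLOW(P)
  P → X g: FIRST \ {ε} = { 'd' } — overlaps FOLLOW(P) on { 'd' }: CONFLICT
  P → F: FIRST \ {ε} = { 'd' } — this is the only nullable alternative, skip

B, X have no nullable alternative, so no FIRST/FOLLOW check is needed there.

So the grammar has 2 FIRST/FOLLOW conflicts (marked CONFLICT above).

Answer: Yes. F → d X with FOLLOW(F) on { 'd' }; P → X g with FOLLOW(P) on { 'd' }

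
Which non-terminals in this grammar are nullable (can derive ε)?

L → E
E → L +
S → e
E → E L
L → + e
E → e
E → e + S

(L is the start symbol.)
A non-terminal is nullable if it can derive ε (the empty string): either it has an ε-production, or it has a production whose right-hand side consists entirely of nullable non-terminals.

There are no ε-productions, so no non-terminal can derive ε.
No non-terminals are nullable.

Answer: None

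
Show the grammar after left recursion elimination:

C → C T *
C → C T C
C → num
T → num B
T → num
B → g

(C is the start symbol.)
C is directly left-recursive. The standard transformation for
  A → A α₁ | ... | A α_m | β₁ | ... | β_n
is
  A  → β₁ A' | ... | β_n A'
  A' → α₁ A' | ... | α_m A' | ε

C → num becomes C → num C'
C → C T * becomes C' → T * C'
C → C T C becomes C' → T C C'
Add C' → ε

Productions for other non-terminals are unchanged:
  T → num B
  T → num
  B → g

Resulting grammar:
C → num C'
C' → T * C'
C' → T C C'
C' → ε
T → num B
T → num
B → g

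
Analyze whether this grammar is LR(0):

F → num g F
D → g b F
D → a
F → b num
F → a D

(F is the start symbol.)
Yes, the grammar is LR(0)

A grammar is LR(0) if no state in the canonical LR(0) collection has:
  - both a shift item (dot before a terminal) and a complete item (shift-reduce conflict), or
  - two or more complete items (reduce-reduce conflict; the accept item [F' → F .] counts as a complete item here).

Augment with F' → F and build the canonical LR(0) collection (I0 = CLOSURE({[F' → . F]}), then GOTO on every symbol after a dot until no new states appear). It has 13 states:
  I0: { [F → . a D], [F → . b num], [F → . num g F], [F' → . F] }  — shift
  I1: { [F' → F .] }  — accept
  I2: { [D → . a], [D → . g b F], [F → a . D] }  — shift
  I3: { [F → b . num] }  — shift
  I4: { [F → num . g F] }  — shift
  I5: { [F → . a D], [F → . b num], [F → . num g F], [F → num g . F] }  — shift
  I6: { [F → num g F .] }  — reduce
  I7: { [F → b num .] }  — reduce
  I8: { [F → a D .] }  — reduce
  I9: { [D → a .] }  — reduce
  I10: { [D → g . b F] }  — shift
  I11: { [D → g b . F], [F → . a D], [F → . b num], [F → . num g F] }  — shift
  I12: { [D → g b F .] }  — reduce

Every state is either a pure shift/goto state or contains exactly one complete item and nothing to shift — no conflicts. The grammar is LR(0).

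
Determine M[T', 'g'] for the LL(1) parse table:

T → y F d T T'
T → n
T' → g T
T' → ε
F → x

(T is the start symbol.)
To find M[T', 'g'], we find productions for T' where 'g' is in the predict set (PREDICT(N → α) = (FIRST(α) \ {ε}) ∪ (FOLLOW(N) if α ⇒* ε)).

Relevant sets:
  FOLLOW(T') = { $, 'g' }

T' → g T: PREDICT = { 'g' }
  'g' is in predict set, so this production goes in M[T', 'g']
T' → ε: PREDICT = { $, 'g' }
  'g' is in predict set, so this production goes in M[T', 'g']

M[T', 'g'] = T' → g T, T' → ε  (a multiply-defined cell — the grammar is not LL(1))

Answer: T' → g T, T' → ε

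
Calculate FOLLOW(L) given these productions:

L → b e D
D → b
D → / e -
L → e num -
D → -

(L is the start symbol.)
To compute FOLLOW(L), find every occurrence of L on a right-hand side N → α L β: add FIRST(β) \ {ε}, and if β is empty or nullable also add FOLLOW(N). Iterate to a fixed point.

L is the start symbol, so $ ∈ FOLLOW(L).
L does not occur on any right-hand side.

Taking the union: FOLLOW(L) = { $ }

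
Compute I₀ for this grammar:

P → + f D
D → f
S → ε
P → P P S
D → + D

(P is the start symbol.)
{ [P → . + f D], [P → . P P S], [P' → . P] }

First, augment the grammar with P' → P
I₀ = CLOSURE({ [P' → . P] }):
  [P' → . P] has the dot before P: add [P → . + f D], [P → . P P S]
No further items can be added.

I₀ = { [P → . + f D], [P → . P P S], [P' → . P] }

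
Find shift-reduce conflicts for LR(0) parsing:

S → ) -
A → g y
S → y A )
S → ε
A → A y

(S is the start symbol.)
Yes — I0: [S → .] vs [S → . ) -]

Augment with S' → S and build the canonical LR(0) collection (I0 = CLOSURE({[S' → . S]}), then GOTO on every symbol after a dot until no new states appear). It has 10 states:
  I0: { [S → . ) -], [S → . y A )], [S → .], [S' → . S] }  — shift, reduce
  I1: { [S → ) . -] }  — shift
  I2: { [S' → S .] }  — accept
  I3: { [A → . A y], [A → . g y], [S → y . A )] }  — shift
  I4: { [A → A . y], [S → y A . )] }  — shift
  I5: { [A → g . y] }  — shift
  I6: { [A → g y .] }  — reduce
  I7: { [S → y A ) .] }  — reduce
  I8: { [A → A y .] }  — reduce
  I9: { [S → ) - .] }  — reduce

I0 contains reduce item [S → .] and shift items [S → . ) -], [S → . y A )] — shift-reduce conflict.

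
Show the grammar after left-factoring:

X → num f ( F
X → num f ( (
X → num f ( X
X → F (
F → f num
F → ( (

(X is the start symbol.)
X → num f ( X'
X' → F
X' → (
X' → X
X → F (
F → f num
F → ( (

Left-factoring transforms A → αβ₁ | αβ₂ into A → αA' and A' → β₁ | β₂
(α is the longest common prefix among the alternatives). Repeat until
no nonterminal has two alternatives with a common prefix.

Round 1: X has alternatives sharing prefix 'num f ('. Introduce X': X → num f ( X'
  Add: X' → F
  Add: X' → (
  Add: X' → X

No remaining common prefixes — done.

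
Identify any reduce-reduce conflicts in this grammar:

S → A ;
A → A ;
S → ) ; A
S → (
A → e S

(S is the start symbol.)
Augment with S' → S and build the canonical LR(0) collection (I0 = CLOSURE({[S' → . S]}), then GOTO on every symbol after a dot until no new states appear). It has 11 states:
  I0: { [A → . A ;], [A → . e S], [S → . (], [S → . ) ; A], [S → . A ;], [S' → . S] }  — shift
  I1: { [S → ( .] }  — reduce
  I2: { [S → ) . ; A] }  — shift
  I3: { [A → A . ;], [S → A . ;] }  — shift
  I4: { [S' → S .] }  — accept
  I5: { [A → . A ;], [A → . e S], [A → e . S], [S → . (], [S → . ) ; A], [S → . A ;] }  — shift
  I6: { [A → e S .] }  — reduce
  I7: { [A → A ; .], [S → A ; .] }  — 2 reduces
  I8: { [A → . A ;], [A → . e S], [S → ) ; . A] }  — shift
  I9: { [A → A . ;], [S → ) ; A .] }  — shift, reduce
  I10: { [A → A ; .] }  — reduce

I7 contains complete items [A → A ; .], [S → A ; .] — reduce-reduce conflict.

Answer: Yes — I7: [A → A ; .] vs [S → A ; .]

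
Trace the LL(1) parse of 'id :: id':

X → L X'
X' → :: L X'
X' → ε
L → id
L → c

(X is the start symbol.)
Stack is shown with the top on the left.

Stack      Input       Action
-----------------------------
X $        id :: id $  output X → L X'
L X' $     id :: id $  output L → id
id X' $    id :: id $  match 'id'
X' $       :: id $     output X' → :: L X'
:: L X' $  :: id $     match '::'
L X' $     id $        output L → id
id X' $    id $        match 'id'
X' $       $           output X' → ε
$          $           accept

The string is accepted.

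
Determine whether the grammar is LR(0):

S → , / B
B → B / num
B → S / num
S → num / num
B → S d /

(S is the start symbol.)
No. Shift-reduce conflict between [S → , / B .] and [B → B . / num]

A grammar is LR(0) if no state in the canonical LR(0) collection has:
  - both a shift item (dot before a terminal) and a complete item (shift-reduce conflict), or
  - two or more complete items (reduce-reduce conflict; the accept item [S' → S .] counts as a complete item here).

Augment with S' → S and build the canonical LR(0) collection (I0 = CLOSURE({[S' → . S]}), then GOTO on every symbol after a dot until no new states appear). It has 15 states:
  I0: { [S → . , / B], [S → . num / num], [S' → . S] }  — shift
  I1: { [S → , . / B] }  — shift
  I2: { [S' → S .] }  — accept
  I3: { [S → num . / num] }  — shift
  I4: { [S → num / . num] }  — shift
  I5: { [S → num / num .] }  — reduce
  I6: { [B → . B / num], [B → . S / num], [B → . S d /], [S → , / . B], [S → . , / B], [S → . num / num] }  — shift
  I7: { [B → B . / num], [S → , / B .] }  — shift, reduce
  I8: { [B → S . / num], [B → S . d /] }  — shift
  I9: { [B → S / . num] }  — shift
  I10: { [B → S d . /] }  — shift
  I11: { [B → S d / .] }  — reduce
  I12: { [B → S / num .] }  — reduce
  I13: { [B → B / . num] }  — shift
  I14: { [B → B / num .] }  — reduce

Conflict in state I7:
  Shift-reduce conflict between [S → , / B .] and [B → B . / num]
So the grammar is NOT LR(0).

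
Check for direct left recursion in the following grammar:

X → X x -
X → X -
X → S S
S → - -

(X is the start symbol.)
Direct left recursion occurs when N → N α for some non-terminal N (the right-hand side begins with the left-hand side itself).

X → X x -: LEFT RECURSIVE (starts with X)
X → X -: LEFT RECURSIVE (starts with X)
X → S S: starts with S
S → - -: starts with '-'

The grammar has direct left recursion on: X.

Answer: Yes, X is left-recursive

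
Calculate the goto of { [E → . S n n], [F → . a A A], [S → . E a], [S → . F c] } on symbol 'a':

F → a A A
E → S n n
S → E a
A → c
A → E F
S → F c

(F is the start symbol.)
{ [A → . E F], [A → . c], [E → . S n n], [F → . a A A], [F → a . A A], [S → . E a], [S → . F c] }

GOTO(I, 'a') = CLOSURE({ [A → αX.β] : [A → α.Xβ] ∈ I, X = 'a' })

Items with dot before 'a', with the dot advanced:
  [F → . a A A] → [F → a . A A]
Closure of the advanced items:
  [F → a . A A] has the dot before A: add [A → . c], [A → . E F]
  [A → . E F] has the dot before E: add [E → . S n n]
  [E → . S n n] has the dot before S: add [S → . E a], [S → . F c]
  [S → . F c] has the dot before F: add [F → . a A A]

GOTO = { [A → . E F], [A → . c], [E → . S n n], [F → . a A A], [F → a . A A], [S → . E a], [S → . F c] }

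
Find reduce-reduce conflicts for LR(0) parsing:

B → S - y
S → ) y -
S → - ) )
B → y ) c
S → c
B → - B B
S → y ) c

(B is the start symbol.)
Yes — I8: [B → y ) c .] vs [S → y ) c .]

A reduce-reduce conflict occurs when an LR(0) state has two complete items [A → α .] and [B → β .] — both call for a reduction, and with no lookahead the parser cannot choose between them.

Augment with B' → B and build the canonical LR(0) collection (I0 = CLOSURE({[B' → . B]}), then GOTO on every symbol after a dot until no new states appear). It has 17 states:
  I0: { [B → . - B B], [B → . S - y], [B → . y ) c], [B' → . B], [S → . ) y -], [S → . - ) )], [S → . c], [S → . y ) c] }  — shift
  I1: { [S → ) . y -] }  — shift
  I2: { [B → - . B B], [B → . - B B], [B → . S - y], [B → . y ) c], [S → - . ) )], [S → . ) y -], [S → . - ) )], [S → . c], [S → . y ) c] }  — shift
  I3: { [B' → B .] }  — accept
  I4: { [B → S . - y] }  — shift
  I5: { [S → c .] }  — reduce
  I6: { [B → y . ) c], [S → y . ) c] }  — shift
  I7: { [B → y ) . c], [S → y ) . c] }  — shift
  I8: { [B → y ) c .], [S → y ) c .] }  — 2 reduces
  I9: { [B → S - . y] }  — shift
  I10: { [B → S - y .] }  — reduce
  I11: { [S → ) . y -], [S → - ) . )] }  — shift
  I12: { [B → - B . B], [B → . - B B], [B → . S - y], [B → . y ) c], [S → . ) y -], [S → . - ) )], [S → . c], [S → . y ) c] }  — shift
  I13: { [B → - B B .] }  — reduce
  I14: { [S → - ) ) .] }  — reduce
  I15: { [S → ) y . -] }  — shift
  I16: { [S → ) y - .] }  — reduce

I8 contains complete items [B → y ) c .], [S → y ) c .] — reduce-reduce conflict.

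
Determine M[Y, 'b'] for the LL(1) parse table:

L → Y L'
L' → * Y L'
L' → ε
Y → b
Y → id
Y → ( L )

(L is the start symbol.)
Y → b

To find M[Y, 'b'], we find productions for Y where 'b' is in the predict set (PREDICT(N → α) = (FIRST(α) \ {ε}) ∪ (FOLLOW(N) if α ⇒* ε)).

Y → b: PREDICT = { 'b' }
  'b' is in predict set, so this production goes in M[Y, 'b']
Y → id: PREDICT = { 'id' }
Y → ( L ): PREDICT = { '(' }

M[Y, 'b'] = Y → b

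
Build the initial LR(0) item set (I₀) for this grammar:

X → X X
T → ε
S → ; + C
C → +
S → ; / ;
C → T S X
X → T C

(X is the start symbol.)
{ [T → .], [X → . T C], [X → . X X], [X' → . X] }

First, augment the grammar with X' → X
I₀ = CLOSURE({ [X' → . X] }):
  [X' → . X] has the dot before X: add [X → . X X], [X → . T C]
  [X → . T C] has the dot before T: add [T → .]
No further items can be added.

I₀ = { [T → .], [X → . T C], [X → . X X], [X' → . X] }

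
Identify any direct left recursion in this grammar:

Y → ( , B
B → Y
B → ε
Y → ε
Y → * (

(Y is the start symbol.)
No direct left recursion

Y → ( , B: starts with '('
B → Y: starts with Y
B → ε: starts with ε
Y → ε: starts with ε
Y → * (: starts with '*'

No direct left recursion found.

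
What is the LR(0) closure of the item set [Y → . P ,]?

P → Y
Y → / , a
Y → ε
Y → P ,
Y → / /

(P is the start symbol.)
{ [P → . Y], [Y → . / , a], [Y → . / /], [Y → . P ,], [Y → .] }

To compute CLOSURE, for each item [A → α.Bβ] where B is a non-terminal, add [B → .γ] for all productions B → γ; repeat for the newly added items until nothing changes.

Start with: [Y → . P ,]
  [Y → . P ,] has the dot before P: add [P → . Y]
  [P → . Y] has the dot before Y: add [Y → . / , a], [Y → .], [Y → . / /]
No further items can be added.

CLOSURE = { [P → . Y], [Y → . / , a], [Y → . / /], [Y → . P ,], [Y → .] }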